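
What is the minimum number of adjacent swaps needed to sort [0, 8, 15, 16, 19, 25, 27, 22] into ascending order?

2

Minimum adjacent swaps = number of inversions (each swap of adjacent out-of-order elements removes one inversion and no swap can remove more).
Count inversions — for each element, later elements that are smaller:
0: none → 0
8: none → 0
15: none → 0
16: none → 0
19: none → 0
25: 22 → 1
27: 22 → 1
22: none → 0
Total inversions: 0 + 0 + 0 + 0 + 0 + 1 + 1 + 0 = 2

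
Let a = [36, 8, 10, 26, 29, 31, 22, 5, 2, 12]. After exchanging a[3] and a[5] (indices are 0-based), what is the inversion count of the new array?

32 inversions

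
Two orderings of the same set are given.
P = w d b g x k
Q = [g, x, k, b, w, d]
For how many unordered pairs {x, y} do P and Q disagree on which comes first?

11

Assign each item its position (1..6) in the first ordering, then rewrite the second ordering as that position sequence:
positions: w→1, d→2, b→3, g→4, x→5, k→6
second ordering as positions: [4, 5, 6, 3, 1, 2]
Discordant pairs = inversions in this position sequence.
4: 3, 1, 2 → 3
5: 3, 1, 2 → 3
6: 3, 1, 2 → 3
3: 1, 2 → 2
1: 0
2: 0
Total: 3 + 3 + 3 + 2 + 0 + 0 = 11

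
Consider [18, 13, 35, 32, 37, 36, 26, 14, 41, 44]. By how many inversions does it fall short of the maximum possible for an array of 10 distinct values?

Maximum inversions for 10 distinct elements is C(10, 2) = 10·9/2 = 45.
Current inversions — for each element, count later smaller elements:
18: 2
13: 0
35: 3
32: 2
37: 3
36: 2
26: 1
14: 0
41: 0
44: 0
Current total: 2 + 0 + 3 + 2 + 3 + 2 + 1 + 0 + 0 + 0 = 13
Shortfall: 45 − 13 = 32

32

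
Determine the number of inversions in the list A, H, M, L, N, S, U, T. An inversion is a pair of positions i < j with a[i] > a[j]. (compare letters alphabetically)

For each element, count later entries that are smaller:
A: 0
H: 0
M: 1
L: 0
N: 0
S: 0
U: 1
T: 0
Sum: 0 + 0 + 1 + 0 + 0 + 0 + 1 + 0 = 2

2 inversions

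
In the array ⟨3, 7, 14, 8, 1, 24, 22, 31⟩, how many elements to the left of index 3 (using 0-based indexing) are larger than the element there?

1

The element at index 3 is 8.
Elements before it: 3, 7, 14
Those larger than 8: 14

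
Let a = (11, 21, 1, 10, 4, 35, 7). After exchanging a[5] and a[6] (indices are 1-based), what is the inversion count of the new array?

There are 12 inversions.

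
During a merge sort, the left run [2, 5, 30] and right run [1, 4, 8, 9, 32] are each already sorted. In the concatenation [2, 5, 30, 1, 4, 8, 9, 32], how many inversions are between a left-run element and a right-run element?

There are 7 split inversions.

Count, for every r in R, how many entries of L exceed r:
r = 1: 2, 5, 30 → 3
r = 4: 5, 30 → 2
r = 8: 30 → 1
r = 9: 30 → 1
r = 32: none → 0
Cross-inversions: 3 + 2 + 1 + 1 + 0 = 7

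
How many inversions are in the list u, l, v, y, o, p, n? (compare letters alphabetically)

Listing every pair i<j with a[i]>a[j] (using 1-based positions):
(1,2): u > l
(1,5): u > o
(1,6): u > p
(1,7): u > n
(3,5): v > o
(3,6): v > p
(3,7): v > n
(4,5): y > o
(4,6): y > p
(4,7): y > n
(5,7): o > n
(6,7): p > n
That's 12 pairs.

12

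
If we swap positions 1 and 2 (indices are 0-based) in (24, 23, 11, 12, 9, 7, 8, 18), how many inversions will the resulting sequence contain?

20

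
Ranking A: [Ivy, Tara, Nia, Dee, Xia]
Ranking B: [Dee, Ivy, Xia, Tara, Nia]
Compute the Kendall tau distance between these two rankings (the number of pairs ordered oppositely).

There are 5 discordant pairs.

Assign each item its position (1..5) in the first ordering, then rewrite the second ordering as that position sequence:
positions: Ivy→1, Tara→2, Nia→3, Dee→4, Xia→5
second ordering as positions: [4, 1, 5, 2, 3]
Discordant pairs = inversions in this position sequence.
4: 1, 2, 3 → 3
1: 0
5: 2, 3 → 2
2: 0
3: 0
Total: 3 + 0 + 2 + 0 + 0 = 5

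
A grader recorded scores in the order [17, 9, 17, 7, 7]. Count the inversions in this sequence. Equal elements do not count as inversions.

Count, for each position, how many later elements it exceeds:
17: 3
9: 2
17: 2
7: 0
7: 0
Sum: 3 + 2 + 2 + 0 + 0 = 7

7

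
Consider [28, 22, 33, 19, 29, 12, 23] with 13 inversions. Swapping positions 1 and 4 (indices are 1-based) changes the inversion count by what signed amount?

-3

Positions 1 and 4 hold 28 and 19; after swapping, the array is [19, 22, 33, 28, 29, 12, 23].
For each element, count later entries that are smaller:
19: 1
22: 1
33: 4
28: 2
29: 2
12: 0
23: 0
Sum: 1 + 1 + 4 + 2 + 2 + 0 + 0 = 10
Change: 10 − 13 = -3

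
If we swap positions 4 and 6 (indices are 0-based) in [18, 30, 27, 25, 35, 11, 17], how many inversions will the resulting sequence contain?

Positions 4 and 6 hold 35 and 17; after swapping, the array is [18, 30, 27, 25, 17, 11, 35].
Sweep left to right; for each value list the smaller values that follow it:
18 → 17, 11 → 2
30 → 27, 25, 17, 11 → 4
27 → 25, 17, 11 → 3
25 → 17, 11 → 2
17 → 11 → 1
11 → none → 0
35 → none → 0
Sum: 2 + 4 + 3 + 2 + 1 + 0 + 0 = 12

12 inversions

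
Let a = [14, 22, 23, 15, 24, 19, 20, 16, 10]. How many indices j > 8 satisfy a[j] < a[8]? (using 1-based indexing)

1

The element at index 8 is 16.
Elements after it: 10
Those smaller than 16: 10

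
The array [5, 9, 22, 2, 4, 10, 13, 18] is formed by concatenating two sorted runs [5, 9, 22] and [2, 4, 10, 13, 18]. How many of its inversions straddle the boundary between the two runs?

9 cross-inversions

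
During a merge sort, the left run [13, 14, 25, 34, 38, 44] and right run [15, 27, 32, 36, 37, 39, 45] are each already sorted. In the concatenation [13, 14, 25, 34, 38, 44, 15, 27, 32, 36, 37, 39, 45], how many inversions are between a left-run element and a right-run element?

Take each right-half value and tally the left-half values above it:
r = 15: 25, 34, 38, 44 → 4
r = 27: 34, 38, 44 → 3
r = 32: 34, 38, 44 → 3
r = 36: 38, 44 → 2
r = 37: 38, 44 → 2
r = 39: 44 → 1
r = 45: none → 0
Cross-inversions: 4 + 3 + 3 + 2 + 2 + 1 + 0 = 15

15 cross-inversions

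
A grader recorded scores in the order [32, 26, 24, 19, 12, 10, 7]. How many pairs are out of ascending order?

Inversions: 21

Sweep left to right; for each value list the smaller values that follow it:
32: 6
26: 5
24: 4
19: 3
12: 2
10: 1
7: 0
Sum: 6 + 5 + 4 + 3 + 2 + 1 + 0 = 21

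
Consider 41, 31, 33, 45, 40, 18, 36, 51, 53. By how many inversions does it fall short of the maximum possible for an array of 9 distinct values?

Maximum inversions for 9 distinct elements is C(9, 2) = 9·8/2 = 36.
Current inversions — for each element, count later smaller elements:
41: 5
31: 1
33: 1
45: 3
40: 2
18: 0
36: 0
51: 0
53: 0
Current total: 5 + 1 + 1 + 3 + 2 + 0 + 0 + 0 + 0 = 12
Shortfall: 36 − 12 = 24

24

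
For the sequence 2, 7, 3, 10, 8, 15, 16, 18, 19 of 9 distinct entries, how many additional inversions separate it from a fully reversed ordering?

34

Maximum inversions for 9 distinct elements is C(9, 2) = 9·8/2 = 36.
Current inversions — for each element, count later smaller elements:
2: 0
7: 1
3: 0
10: 1
8: 0
15: 0
16: 0
18: 0
19: 0
Current total: 0 + 1 + 0 + 1 + 0 + 0 + 0 + 0 + 0 = 2
Shortfall: 36 − 2 = 34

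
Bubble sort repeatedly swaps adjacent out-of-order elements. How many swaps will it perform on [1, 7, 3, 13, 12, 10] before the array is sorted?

The minimum number of adjacent swaps to sort an array equals its inversion count, since every such swap removes exactly one inversion.
Count inversions — for each element, later elements that are smaller:
1: none → 0
7: 3 → 1
3: none → 0
13: 12, 10 → 2
12: 10 → 1
10: none → 0
Total inversions: 0 + 1 + 0 + 2 + 1 + 0 = 4

Swaps: 4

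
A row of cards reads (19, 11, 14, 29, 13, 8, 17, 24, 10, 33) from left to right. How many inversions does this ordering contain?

Sweep left to right; for each value list the smaller values that follow it:
19 → 11, 14, 13, 8, 17, 10 → 6
11 → 8, 10 → 2
14 → 13, 8, 10 → 3
29 → 13, 8, 17, 24, 10 → 5
13 → 8, 10 → 2
8 → none → 0
17 → 10 → 1
24 → 10 → 1
10 → none → 0
33 → none → 0
Sum: 6 + 2 + 3 + 5 + 2 + 0 + 1 + 1 + 0 + 0 = 20

20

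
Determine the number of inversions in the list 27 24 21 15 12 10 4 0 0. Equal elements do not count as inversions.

Inversions: 35

Sweep left to right; for each value list the smaller values that follow it:
27: 8
24: 7
21: 6
15: 5
12: 4
10: 3
4: 2
0: 0
0: 0
Sum: 8 + 7 + 6 + 5 + 4 + 3 + 2 + 0 + 0 = 35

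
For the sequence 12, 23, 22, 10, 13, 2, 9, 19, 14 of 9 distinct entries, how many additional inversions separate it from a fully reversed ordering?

15 inversions short

Maximum inversions for 9 distinct elements is C(9, 2) = 9·8/2 = 36.
Current inversions — for each element, count later smaller elements:
12: 3
23: 7
22: 6
10: 2
13: 2
2: 0
9: 0
19: 1
14: 0
Current total: 3 + 7 + 6 + 2 + 2 + 0 + 0 + 1 + 0 = 21
Shortfall: 36 − 21 = 15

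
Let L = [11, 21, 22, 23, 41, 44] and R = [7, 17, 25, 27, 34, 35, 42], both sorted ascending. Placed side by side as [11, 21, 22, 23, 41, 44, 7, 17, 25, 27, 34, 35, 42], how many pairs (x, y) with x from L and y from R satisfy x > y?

20

Take each right-half value and tally the left-half values above it:
r = 7: 11, 21, 22, 23, 41, 44 → 6
r = 17: 21, 22, 23, 41, 44 → 5
r = 25: 41, 44 → 2
r = 27: 41, 44 → 2
r = 34: 41, 44 → 2
r = 35: 41, 44 → 2
r = 42: 44 → 1
Cross-inversions: 6 + 5 + 2 + 2 + 2 + 2 + 1 = 20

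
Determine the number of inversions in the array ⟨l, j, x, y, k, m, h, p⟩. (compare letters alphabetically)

14

Sweep left to right; for each value list the smaller values that follow it:
l: 3
j: 1
x: 4
y: 4
k: 1
m: 1
h: 0
p: 0
Sum: 3 + 1 + 4 + 4 + 1 + 1 + 0 + 0 = 14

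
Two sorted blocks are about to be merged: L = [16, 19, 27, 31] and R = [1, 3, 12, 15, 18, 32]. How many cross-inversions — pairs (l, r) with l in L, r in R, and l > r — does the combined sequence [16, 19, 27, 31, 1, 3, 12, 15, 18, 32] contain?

19 cross-inversions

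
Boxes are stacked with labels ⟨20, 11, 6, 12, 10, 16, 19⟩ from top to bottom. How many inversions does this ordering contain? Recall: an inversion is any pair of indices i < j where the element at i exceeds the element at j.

Count, for each position, how many later elements it exceeds:
20: 6
11: 2
6: 0
12: 1
10: 0
16: 0
19: 0
Sum: 6 + 2 + 0 + 1 + 0 + 0 + 0 = 9

9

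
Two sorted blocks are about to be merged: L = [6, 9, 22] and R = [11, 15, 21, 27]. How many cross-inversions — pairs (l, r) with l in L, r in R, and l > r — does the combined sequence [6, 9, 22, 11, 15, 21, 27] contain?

3 cross-inversions

For each element r of the right run, count left-run elements greater than r:
r = 11: 22 → 1
r = 15: 22 → 1
r = 21: 22 → 1
r = 27: none → 0
Cross-inversions: 1 + 1 + 1 + 0 = 3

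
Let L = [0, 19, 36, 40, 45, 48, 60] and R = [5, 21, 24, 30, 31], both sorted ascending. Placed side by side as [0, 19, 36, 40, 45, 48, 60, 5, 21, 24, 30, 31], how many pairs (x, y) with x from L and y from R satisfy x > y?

26 cross-inversions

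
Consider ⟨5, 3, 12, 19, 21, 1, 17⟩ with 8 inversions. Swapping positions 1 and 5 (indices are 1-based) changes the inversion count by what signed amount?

+5

Positions 1 and 5 hold 5 and 21; after swapping, the array is [21, 3, 12, 19, 5, 1, 17].
Element-by-element contributions:
21 → 3, 12, 19, 5, 1, 17 → 6
3 → 1 → 1
12 → 5, 1 → 2
19 → 5, 1, 17 → 3
5 → 1 → 1
1 → none → 0
17 → none → 0
Sum: 6 + 1 + 2 + 3 + 1 + 0 + 0 = 13
Change: 13 − 8 = +5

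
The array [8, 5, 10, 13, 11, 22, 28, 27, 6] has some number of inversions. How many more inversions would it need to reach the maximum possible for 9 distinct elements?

Maximum inversions for 9 distinct elements is C(9, 2) = 9·8/2 = 36.
Current inversions — for each element, count later smaller elements:
8: 2
5: 0
10: 1
13: 2
11: 1
22: 1
28: 2
27: 1
6: 0
Current total: 2 + 0 + 1 + 2 + 1 + 1 + 2 + 1 + 0 = 10
Shortfall: 36 − 10 = 26

26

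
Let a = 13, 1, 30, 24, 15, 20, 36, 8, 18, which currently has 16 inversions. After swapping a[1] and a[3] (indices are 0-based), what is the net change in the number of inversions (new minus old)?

+1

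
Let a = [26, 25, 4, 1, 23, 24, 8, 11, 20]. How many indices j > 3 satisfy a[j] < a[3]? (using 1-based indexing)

1

The element at index 3 is 4.
Elements after it: 1, 23, 24, 8, 11, 20
Those smaller than 4: 1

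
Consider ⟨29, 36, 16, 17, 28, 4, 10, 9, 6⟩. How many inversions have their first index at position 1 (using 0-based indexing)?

7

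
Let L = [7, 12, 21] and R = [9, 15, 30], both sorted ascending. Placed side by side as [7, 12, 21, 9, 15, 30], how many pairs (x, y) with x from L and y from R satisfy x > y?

Count, for every r in R, how many entries of L exceed r:
r = 9: 12, 21 → 2
r = 15: 21 → 1
r = 30: none → 0
Cross-inversions: 2 + 1 + 0 = 3

3 cross-inversions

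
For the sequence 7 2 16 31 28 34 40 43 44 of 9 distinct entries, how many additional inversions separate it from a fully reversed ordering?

34

Maximum inversions for 9 distinct elements is C(9, 2) = 9·8/2 = 36.
Current inversions — for each element, count later smaller elements:
7: 1
2: 0
16: 0
31: 1
28: 0
34: 0
40: 0
43: 0
44: 0
Current total: 1 + 0 + 0 + 1 + 0 + 0 + 0 + 0 + 0 = 2
Shortfall: 36 − 2 = 34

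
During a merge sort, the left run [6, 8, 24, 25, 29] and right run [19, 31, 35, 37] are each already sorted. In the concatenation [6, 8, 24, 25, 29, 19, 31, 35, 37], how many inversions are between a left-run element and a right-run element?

Count, for every r in R, how many entries of L exceed r:
r = 19: 24, 25, 29 → 3
r = 31: none → 0
r = 35: none → 0
r = 37: none → 0
Cross-inversions: 3 + 0 + 0 + 0 = 3

3 cross-inversions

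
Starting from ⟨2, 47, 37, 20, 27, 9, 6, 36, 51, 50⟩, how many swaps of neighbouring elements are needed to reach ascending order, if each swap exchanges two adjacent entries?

17

Minimum adjacent swaps = number of inversions (each swap of adjacent out-of-order elements removes one inversion and no swap can remove more).
Count inversions — for each element, later elements that are smaller:
2: none → 0
47: 37, 20, 27, 9, 6, 36 → 6
37: 20, 27, 9, 6, 36 → 5
20: 9, 6 → 2
27: 9, 6 → 2
9: 6 → 1
6: none → 0
36: none → 0
51: 50 → 1
50: none → 0
Total inversions: 0 + 6 + 5 + 2 + 2 + 1 + 0 + 0 + 1 + 0 = 17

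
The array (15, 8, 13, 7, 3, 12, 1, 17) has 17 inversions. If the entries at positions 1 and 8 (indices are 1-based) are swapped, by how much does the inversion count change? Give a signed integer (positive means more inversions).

+1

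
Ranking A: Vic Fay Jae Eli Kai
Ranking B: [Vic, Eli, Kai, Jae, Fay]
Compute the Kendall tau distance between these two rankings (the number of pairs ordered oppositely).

5

Assign each item its position (1..5) in the first ordering, then rewrite the second ordering as that position sequence:
positions: Vic→1, Fay→2, Jae→3, Eli→4, Kai→5
second ordering as positions: [1, 4, 5, 3, 2]
Discordant pairs = inversions in this position sequence.
1: 0
4: 3, 2 → 2
5: 3, 2 → 2
3: 2 → 1
2: 0
Total: 0 + 2 + 2 + 1 + 0 = 5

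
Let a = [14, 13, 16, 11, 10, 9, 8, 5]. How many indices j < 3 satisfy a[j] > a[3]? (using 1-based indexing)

0

The element at index 3 is 16.
Elements before it: 14, 13
None of them are larger than 16.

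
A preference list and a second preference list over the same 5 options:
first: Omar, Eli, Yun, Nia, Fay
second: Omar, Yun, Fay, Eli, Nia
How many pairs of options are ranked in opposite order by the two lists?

3

Assign each item its position (1..5) in the first ordering, then rewrite the second ordering as that position sequence:
positions: Omar→1, Eli→2, Yun→3, Nia→4, Fay→5
second ordering as positions: [1, 3, 5, 2, 4]
Discordant pairs = inversions in this position sequence.
1: 0
3: 2 → 1
5: 2, 4 → 2
2: 0
4: 0
Total: 0 + 1 + 2 + 0 + 0 = 3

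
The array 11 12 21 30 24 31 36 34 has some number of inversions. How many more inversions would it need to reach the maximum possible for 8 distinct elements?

Maximum inversions for 8 distinct elements is C(8, 2) = 8·7/2 = 28.
Current inversions — for each element, count later smaller elements:
11: 0
12: 0
21: 0
30: 1
24: 0
31: 0
36: 1
34: 0
Current total: 0 + 0 + 0 + 1 + 0 + 0 + 1 + 0 = 2
Shortfall: 28 − 2 = 26

26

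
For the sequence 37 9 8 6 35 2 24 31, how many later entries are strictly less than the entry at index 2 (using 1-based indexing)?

The element at index 2 is 9.
Elements after it: 8, 6, 35, 2, 24, 31
Those smaller than 9: 8, 6, 2

3 such elements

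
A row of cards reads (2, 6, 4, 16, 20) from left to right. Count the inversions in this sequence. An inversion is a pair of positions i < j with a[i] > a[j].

For each element, count later entries that are smaller:
2 → none → 0
6 → 4 → 1
4 → none → 0
16 → none → 0
20 → none → 0
Sum: 0 + 1 + 0 + 0 + 0 = 1

1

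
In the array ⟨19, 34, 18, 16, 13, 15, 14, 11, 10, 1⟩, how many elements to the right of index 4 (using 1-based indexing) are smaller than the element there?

The element at index 4 is 16.
Elements after it: 13, 15, 14, 11, 10, 1
Those smaller than 16: 13, 15, 14, 11, 10, 1

6 such elements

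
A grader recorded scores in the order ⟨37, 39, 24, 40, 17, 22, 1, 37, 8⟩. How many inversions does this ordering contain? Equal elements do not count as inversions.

25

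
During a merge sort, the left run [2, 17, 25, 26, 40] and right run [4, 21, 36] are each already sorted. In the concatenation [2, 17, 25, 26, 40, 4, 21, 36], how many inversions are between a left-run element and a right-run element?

Take each right-half value and tally the left-half values above it:
r = 4: 17, 25, 26, 40 → 4
r = 21: 25, 26, 40 → 3
r = 36: 40 → 1
Cross-inversions: 4 + 3 + 1 = 8

8 cross-inversions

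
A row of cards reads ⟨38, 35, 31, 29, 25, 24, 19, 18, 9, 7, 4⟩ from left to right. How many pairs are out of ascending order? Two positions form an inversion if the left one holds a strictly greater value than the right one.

55

Element-by-element contributions:
38 → 35, 31, 29, 25, 24, 19, 18, 9, 7, 4 → 10
35 → 31, 29, 25, 24, 19, 18, 9, 7, 4 → 9
31 → 29, 25, 24, 19, 18, 9, 7, 4 → 8
29 → 25, 24, 19, 18, 9, 7, 4 → 7
25 → 24, 19, 18, 9, 7, 4 → 6
24 → 19, 18, 9, 7, 4 → 5
19 → 18, 9, 7, 4 → 4
18 → 9, 7, 4 → 3
9 → 7, 4 → 2
7 → 4 → 1
4 → none → 0
Sum: 10 + 9 + 8 + 7 + 6 + 5 + 4 + 3 + 2 + 1 + 0 = 55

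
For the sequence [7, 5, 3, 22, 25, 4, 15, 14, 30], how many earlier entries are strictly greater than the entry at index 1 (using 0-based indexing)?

1 such element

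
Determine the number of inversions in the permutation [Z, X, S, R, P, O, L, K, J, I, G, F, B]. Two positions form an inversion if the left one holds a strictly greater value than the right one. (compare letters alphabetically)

For each element, count later entries that are smaller:
Z → X, S, R, P, O, L, K, J, I, G, F, B → 12
X → S, R, P, O, L, K, J, I, G, F, B → 11
S → R, P, O, L, K, J, I, G, F, B → 10
R → P, O, L, K, J, I, G, F, B → 9
P → O, L, K, J, I, G, F, B → 8
O → L, K, J, I, G, F, B → 7
L → K, J, I, G, F, B → 6
K → J, I, G, F, B → 5
J → I, G, F, B → 4
I → G, F, B → 3
G → F, B → 2
F → B → 1
B → none → 0
Sum: 12 + 11 + 10 + 9 + 8 + 7 + 6 + 5 + 4 + 3 + 2 + 1 + 0 = 78

78 out-of-order pairs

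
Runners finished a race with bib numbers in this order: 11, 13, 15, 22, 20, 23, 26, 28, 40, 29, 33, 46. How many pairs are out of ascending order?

3 inversions

For each element, count later entries that are smaller:
11 → none → 0
13 → none → 0
15 → none → 0
22 → 20 → 1
20 → none → 0
23 → none → 0
26 → none → 0
28 → none → 0
40 → 29, 33 → 2
29 → none → 0
33 → none → 0
46 → none → 0
Sum: 0 + 0 + 0 + 1 + 0 + 0 + 0 + 0 + 2 + 0 + 0 + 0 = 3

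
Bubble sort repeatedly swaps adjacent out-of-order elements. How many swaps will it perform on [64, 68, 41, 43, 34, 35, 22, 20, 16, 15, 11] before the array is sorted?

Swaps: 52

The minimum number of adjacent swaps to sort an array equals its inversion count, since every such swap removes exactly one inversion.
Count inversions — for each element, later elements that are smaller:
64: 41, 43, 34, 35, 22, 20, 16, 15, 11 → 9
68: 41, 43, 34, 35, 22, 20, 16, 15, 11 → 9
41: 34, 35, 22, 20, 16, 15, 11 → 7
43: 34, 35, 22, 20, 16, 15, 11 → 7
34: 22, 20, 16, 15, 11 → 5
35: 22, 20, 16, 15, 11 → 5
22: 20, 16, 15, 11 → 4
20: 16, 15, 11 → 3
16: 15, 11 → 2
15: 11 → 1
11: none → 0
Total inversions: 9 + 9 + 7 + 7 + 5 + 5 + 4 + 3 + 2 + 1 + 0 = 52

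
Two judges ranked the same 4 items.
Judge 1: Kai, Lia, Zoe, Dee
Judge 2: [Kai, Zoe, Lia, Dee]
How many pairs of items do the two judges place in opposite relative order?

1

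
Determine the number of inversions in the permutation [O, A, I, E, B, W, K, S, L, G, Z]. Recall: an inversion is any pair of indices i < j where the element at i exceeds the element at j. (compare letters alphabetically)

There are 19 inversions.

Count, for each position, how many later elements it exceeds:
O → A, I, E, B, K, L, G → 7
A → none → 0
I → E, B, G → 3
E → B → 1
B → none → 0
W → K, S, L, G → 4
K → G → 1
S → L, G → 2
L → G → 1
G → none → 0
Z → none → 0
Sum: 7 + 0 + 3 + 1 + 0 + 4 + 1 + 2 + 1 + 0 + 0 = 19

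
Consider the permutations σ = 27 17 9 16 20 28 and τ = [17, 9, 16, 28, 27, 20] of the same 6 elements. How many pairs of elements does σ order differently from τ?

Assign each item its position (1..6) in the first ordering, then rewrite the second ordering as that position sequence:
positions: 27→1, 17→2, 9→3, 16→4, 20→5, 28→6
second ordering as positions: [2, 3, 4, 6, 1, 5]
Discordant pairs = inversions in this position sequence.
2: 1 → 1
3: 1 → 1
4: 1 → 1
6: 1, 5 → 2
1: 0
5: 0
Total: 1 + 1 + 1 + 2 + 0 + 0 = 5

5 discordant pairs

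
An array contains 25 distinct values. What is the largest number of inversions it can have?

Inversions: 300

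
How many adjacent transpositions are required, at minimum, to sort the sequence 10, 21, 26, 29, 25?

Adjacent swaps: 2

The minimum number of adjacent swaps to sort an array equals its inversion count, since every such swap removes exactly one inversion.
Count inversions — for each element, later elements that are smaller:
10: none → 0
21: none → 0
26: 25 → 1
29: 25 → 1
25: none → 0
Total inversions: 0 + 0 + 1 + 1 + 0 = 2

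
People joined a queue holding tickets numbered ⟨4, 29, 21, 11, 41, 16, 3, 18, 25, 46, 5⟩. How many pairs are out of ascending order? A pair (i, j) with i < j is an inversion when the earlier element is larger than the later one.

Sweep left to right; for each value list the smaller values that follow it:
4 → 3 → 1
29 → 21, 11, 16, 3, 18, 25, 5 → 7
21 → 11, 16, 3, 18, 5 → 5
11 → 3, 5 → 2
41 → 16, 3, 18, 25, 5 → 5
16 → 3, 5 → 2
3 → none → 0
18 → 5 → 1
25 → 5 → 1
46 → 5 → 1
5 → none → 0
Sum: 1 + 7 + 5 + 2 + 5 + 2 + 0 + 1 + 1 + 1 + 0 = 25

25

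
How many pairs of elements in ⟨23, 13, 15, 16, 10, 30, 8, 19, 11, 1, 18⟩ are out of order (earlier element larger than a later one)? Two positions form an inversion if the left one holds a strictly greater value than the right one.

33

Count, for each position, how many later elements it exceeds:
23 → 13, 15, 16, 10, 8, 19, 11, 1, 18 → 9
13 → 10, 8, 11, 1 → 4
15 → 10, 8, 11, 1 → 4
16 → 10, 8, 11, 1 → 4
10 → 8, 1 → 2
30 → 8, 19, 11, 1, 18 → 5
8 → 1 → 1
19 → 11, 1, 18 → 3
11 → 1 → 1
1 → none → 0
18 → none → 0
Sum: 9 + 4 + 4 + 4 + 2 + 5 + 1 + 3 + 1 + 0 + 0 = 33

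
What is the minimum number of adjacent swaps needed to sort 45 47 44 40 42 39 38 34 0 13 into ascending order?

Minimum adjacent swaps = number of inversions (each swap of adjacent out-of-order elements removes one inversion and no swap can remove more).
Count inversions — for each element, later elements that are smaller:
45: 44, 40, 42, 39, 38, 34, 0, 13 → 8
47: 44, 40, 42, 39, 38, 34, 0, 13 → 8
44: 40, 42, 39, 38, 34, 0, 13 → 7
40: 39, 38, 34, 0, 13 → 5
42: 39, 38, 34, 0, 13 → 5
39: 38, 34, 0, 13 → 4
38: 34, 0, 13 → 3
34: 0, 13 → 2
0: none → 0
13: none → 0
Total inversions: 8 + 8 + 7 + 5 + 5 + 4 + 3 + 2 + 0 + 0 = 42

42 swaps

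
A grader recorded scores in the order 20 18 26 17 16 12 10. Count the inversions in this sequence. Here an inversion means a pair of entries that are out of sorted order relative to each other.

Element-by-element contributions:
20: 5
18: 4
26: 4
17: 3
16: 2
12: 1
10: 0
Sum: 5 + 4 + 4 + 3 + 2 + 1 + 0 = 19

19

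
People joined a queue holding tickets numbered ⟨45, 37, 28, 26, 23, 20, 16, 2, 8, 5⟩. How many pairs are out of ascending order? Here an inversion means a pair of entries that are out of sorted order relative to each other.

43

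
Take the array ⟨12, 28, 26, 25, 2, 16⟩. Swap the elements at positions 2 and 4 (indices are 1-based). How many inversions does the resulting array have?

There are 7 inversions.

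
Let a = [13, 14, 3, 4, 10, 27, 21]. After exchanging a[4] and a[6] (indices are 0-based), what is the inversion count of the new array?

Inversions: 8

Positions 4 and 6 hold 10 and 21; after swapping, the array is [13, 14, 3, 4, 21, 27, 10].
For each element, count later entries that are smaller:
13 → 3, 4, 10 → 3
14 → 3, 4, 10 → 3
3 → none → 0
4 → none → 0
21 → 10 → 1
27 → 10 → 1
10 → none → 0
Sum: 3 + 3 + 0 + 0 + 1 + 1 + 0 = 8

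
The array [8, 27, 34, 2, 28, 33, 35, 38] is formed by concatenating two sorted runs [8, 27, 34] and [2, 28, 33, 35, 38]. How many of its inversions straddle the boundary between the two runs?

5 cross-inversions

For each element r of the right run, count left-run elements greater than r:
r = 2: 8, 27, 34 → 3
r = 28: 34 → 1
r = 33: 34 → 1
r = 35: none → 0
r = 38: none → 0
Cross-inversions: 3 + 1 + 1 + 0 + 0 = 5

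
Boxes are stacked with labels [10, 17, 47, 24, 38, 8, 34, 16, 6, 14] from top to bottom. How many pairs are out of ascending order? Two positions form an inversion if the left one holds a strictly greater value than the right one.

Count, for each position, how many later elements it exceeds:
10: 2
17: 4
47: 7
24: 4
38: 5
8: 1
34: 3
16: 2
6: 0
14: 0
Sum: 2 + 4 + 7 + 4 + 5 + 1 + 3 + 2 + 0 + 0 = 28

There are 28 out-of-order pairs.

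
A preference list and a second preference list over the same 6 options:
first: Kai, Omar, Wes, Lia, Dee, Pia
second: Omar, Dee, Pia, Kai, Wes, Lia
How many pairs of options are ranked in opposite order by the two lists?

7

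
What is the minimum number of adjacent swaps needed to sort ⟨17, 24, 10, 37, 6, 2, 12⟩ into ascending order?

The minimum number of adjacent swaps to sort an array equals its inversion count, since every such swap removes exactly one inversion.
Count inversions — for each element, later elements that are smaller:
17: 10, 6, 2, 12 → 4
24: 10, 6, 2, 12 → 4
10: 6, 2 → 2
37: 6, 2, 12 → 3
6: 2 → 1
2: none → 0
12: none → 0
Total inversions: 4 + 4 + 2 + 3 + 1 + 0 + 0 = 14

There are 14 swaps.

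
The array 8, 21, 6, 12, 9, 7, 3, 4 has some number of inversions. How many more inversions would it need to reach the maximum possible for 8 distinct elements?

7

Maximum inversions for 8 distinct elements is C(8, 2) = 8·7/2 = 28.
Current inversions — for each element, count later smaller elements:
8: 4
21: 6
6: 2
12: 4
9: 3
7: 2
3: 0
4: 0
Current total: 4 + 6 + 2 + 4 + 3 + 2 + 0 + 0 = 21
Shortfall: 28 − 21 = 7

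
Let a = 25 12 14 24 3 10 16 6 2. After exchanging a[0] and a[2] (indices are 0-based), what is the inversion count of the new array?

Positions 0 and 2 hold 25 and 14; after swapping, the array is [14, 12, 25, 24, 3, 10, 16, 6, 2].
Sweep left to right; for each value list the smaller values that follow it:
14: 5
12: 4
25: 6
24: 5
3: 1
10: 2
16: 2
6: 1
2: 0
Sum: 5 + 4 + 6 + 5 + 1 + 2 + 2 + 1 + 0 = 26

26 inversions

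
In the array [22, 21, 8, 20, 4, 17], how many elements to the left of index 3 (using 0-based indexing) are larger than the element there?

The element at index 3 is 20.
Elements before it: 22, 21, 8
Those larger than 20: 22, 21

2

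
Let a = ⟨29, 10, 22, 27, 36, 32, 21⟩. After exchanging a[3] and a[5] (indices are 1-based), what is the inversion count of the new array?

12

Positions 3 and 5 hold 22 and 36; after swapping, the array is [29, 10, 36, 27, 22, 32, 21].
Sweep left to right; for each value list the smaller values that follow it:
29 → 10, 27, 22, 21 → 4
10 → none → 0
36 → 27, 22, 32, 21 → 4
27 → 22, 21 → 2
22 → 21 → 1
32 → 21 → 1
21 → none → 0
Sum: 4 + 0 + 4 + 2 + 1 + 1 + 0 = 12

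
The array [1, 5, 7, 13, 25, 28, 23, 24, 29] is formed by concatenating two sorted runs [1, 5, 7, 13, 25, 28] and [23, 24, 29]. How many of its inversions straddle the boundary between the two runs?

For each element r of the right run, count left-run elements greater than r:
r = 23: 25, 28 → 2
r = 24: 25, 28 → 2
r = 29: none → 0
Cross-inversions: 2 + 2 + 0 = 4

4 cross-inversions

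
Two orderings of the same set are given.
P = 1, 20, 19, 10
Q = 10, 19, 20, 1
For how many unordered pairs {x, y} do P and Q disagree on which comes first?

6 disagreeing pairs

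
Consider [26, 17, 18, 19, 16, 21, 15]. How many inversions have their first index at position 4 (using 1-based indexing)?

The element at index 4 is 19.
Elements after it: 16, 21, 15
Those smaller than 19: 16, 15

2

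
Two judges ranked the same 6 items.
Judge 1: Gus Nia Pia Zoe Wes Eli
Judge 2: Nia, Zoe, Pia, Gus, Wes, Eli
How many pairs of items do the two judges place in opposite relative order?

There are 4 discordant pairs.

Assign each item its position (1..6) in the first ordering, then rewrite the second ordering as that position sequence:
positions: Gus→1, Nia→2, Pia→3, Zoe→4, Wes→5, Eli→6
second ordering as positions: [2, 4, 3, 1, 5, 6]
Discordant pairs = inversions in this position sequence.
2: 1 → 1
4: 3, 1 → 2
3: 1 → 1
1: 0
5: 0
6: 0
Total: 1 + 2 + 1 + 0 + 0 + 0 = 4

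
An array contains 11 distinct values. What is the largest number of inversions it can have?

The maximum occurs when the array is in strictly decreasing order: every one of the C(11, 2) pairs is inverted.
C(11, 2) = 11·10/2 = 55

There are 55 inversions.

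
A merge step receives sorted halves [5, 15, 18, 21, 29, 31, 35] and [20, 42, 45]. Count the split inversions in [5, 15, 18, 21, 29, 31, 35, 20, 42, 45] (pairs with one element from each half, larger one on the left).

There are 4 cross-inversions.

Take each right-half value and tally the left-half values above it:
r = 20: 21, 29, 31, 35 → 4
r = 42: none → 0
r = 45: none → 0
Cross-inversions: 4 + 0 + 0 = 4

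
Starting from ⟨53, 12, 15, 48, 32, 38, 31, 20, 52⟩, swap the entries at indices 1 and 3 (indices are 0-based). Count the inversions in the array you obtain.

20

Positions 1 and 3 hold 12 and 48; after swapping, the array is [53, 48, 15, 12, 32, 38, 31, 20, 52].
For each element, count later entries that are smaller:
53: 8
48: 6
15: 1
12: 0
32: 2
38: 2
31: 1
20: 0
52: 0
Sum: 8 + 6 + 1 + 0 + 2 + 2 + 1 + 0 + 0 = 20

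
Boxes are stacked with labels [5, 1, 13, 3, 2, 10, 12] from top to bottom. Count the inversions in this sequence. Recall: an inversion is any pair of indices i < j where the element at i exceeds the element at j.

Listing every pair i<j with a[i]>a[j] (using 0-based positions):
(0,1): 5 > 1
(0,3): 5 > 3
(0,4): 5 > 2
(2,3): 13 > 3
(2,4): 13 > 2
(2,5): 13 > 10
(2,6): 13 > 12
(3,4): 3 > 2
That's 8 pairs.

8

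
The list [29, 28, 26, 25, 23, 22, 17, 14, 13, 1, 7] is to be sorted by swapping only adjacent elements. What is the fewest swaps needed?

54 adjacent swaps

Minimum adjacent swaps = number of inversions (each swap of adjacent out-of-order elements removes one inversion and no swap can remove more).
Count inversions — for each element, later elements that are smaller:
29: 28, 26, 25, 23, 22, 17, 14, 13, 1, 7 → 10
28: 26, 25, 23, 22, 17, 14, 13, 1, 7 → 9
26: 25, 23, 22, 17, 14, 13, 1, 7 → 8
25: 23, 22, 17, 14, 13, 1, 7 → 7
23: 22, 17, 14, 13, 1, 7 → 6
22: 17, 14, 13, 1, 7 → 5
17: 14, 13, 1, 7 → 4
14: 13, 1, 7 → 3
13: 1, 7 → 2
1: none → 0
7: none → 0
Total inversions: 10 + 9 + 8 + 7 + 6 + 5 + 4 + 3 + 2 + 0 + 0 = 54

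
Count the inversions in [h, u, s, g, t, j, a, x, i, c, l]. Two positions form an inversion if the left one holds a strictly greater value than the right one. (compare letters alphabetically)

Element-by-element contributions:
h → g, a, c → 3
u → s, g, t, j, a, i, c, l → 8
s → g, j, a, i, c, l → 6
g → a, c → 2
t → j, a, i, c, l → 5
j → a, i, c → 3
a → none → 0
x → i, c, l → 3
i → c → 1
c → none → 0
l → none → 0
Sum: 3 + 8 + 6 + 2 + 5 + 3 + 0 + 3 + 1 + 0 + 0 = 31

There are 31 out-of-order pairs.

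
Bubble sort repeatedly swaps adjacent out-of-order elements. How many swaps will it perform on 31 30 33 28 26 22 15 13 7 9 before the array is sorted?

42 swaps

Minimum adjacent swaps = number of inversions (each swap of adjacent out-of-order elements removes one inversion and no swap can remove more).
Count inversions — for each element, later elements that are smaller:
31: 30, 28, 26, 22, 15, 13, 7, 9 → 8
30: 28, 26, 22, 15, 13, 7, 9 → 7
33: 28, 26, 22, 15, 13, 7, 9 → 7
28: 26, 22, 15, 13, 7, 9 → 6
26: 22, 15, 13, 7, 9 → 5
22: 15, 13, 7, 9 → 4
15: 13, 7, 9 → 3
13: 7, 9 → 2
7: none → 0
9: none → 0
Total inversions: 8 + 7 + 7 + 6 + 5 + 4 + 3 + 2 + 0 + 0 = 42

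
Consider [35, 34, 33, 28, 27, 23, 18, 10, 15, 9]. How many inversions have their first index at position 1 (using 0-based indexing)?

8 such elements

The element at index 1 is 34.
Elements after it: 33, 28, 27, 23, 18, 10, 15, 9
Those smaller than 34: 33, 28, 27, 23, 18, 10, 15, 9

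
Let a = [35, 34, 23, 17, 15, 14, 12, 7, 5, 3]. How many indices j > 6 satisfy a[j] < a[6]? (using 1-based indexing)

4 such elements

The element at index 6 is 14.
Elements after it: 12, 7, 5, 3
Those smaller than 14: 12, 7, 5, 3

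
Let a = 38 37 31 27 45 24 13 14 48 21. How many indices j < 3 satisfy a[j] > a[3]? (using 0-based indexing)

3 such elements

The element at index 3 is 27.
Elements before it: 38, 37, 31
Those larger than 27: 38, 37, 31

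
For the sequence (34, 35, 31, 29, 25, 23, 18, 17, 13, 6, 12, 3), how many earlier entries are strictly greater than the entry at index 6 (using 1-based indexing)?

The element at index 6 is 23.
Elements before it: 34, 35, 31, 29, 25
Those larger than 23: 34, 35, 31, 29, 25

5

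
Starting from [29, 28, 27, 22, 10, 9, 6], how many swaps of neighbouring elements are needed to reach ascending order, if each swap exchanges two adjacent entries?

Minimum adjacent swaps = number of inversions (each swap of adjacent out-of-order elements removes one inversion and no swap can remove more).
Count inversions — for each element, later elements that are smaller:
29: 28, 27, 22, 10, 9, 6 → 6
28: 27, 22, 10, 9, 6 → 5
27: 22, 10, 9, 6 → 4
22: 10, 9, 6 → 3
10: 9, 6 → 2
9: 6 → 1
6: none → 0
Total inversions: 6 + 5 + 4 + 3 + 2 + 1 + 0 = 21

There are 21 adjacent swaps.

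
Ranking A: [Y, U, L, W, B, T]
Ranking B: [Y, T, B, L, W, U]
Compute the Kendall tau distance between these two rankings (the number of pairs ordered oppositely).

9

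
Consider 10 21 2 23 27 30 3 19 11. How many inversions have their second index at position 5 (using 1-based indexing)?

0 such elements

The element at index 5 is 27.
Elements before it: 10, 21, 2, 23
None of them are larger than 27.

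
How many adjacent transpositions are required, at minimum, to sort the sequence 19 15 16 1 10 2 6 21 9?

21 swaps

Each adjacent swap fixes exactly one inversion, so the minimum swap count equals the number of inversions.
Count inversions — for each element, later elements that are smaller:
19: 15, 16, 1, 10, 2, 6, 9 → 7
15: 1, 10, 2, 6, 9 → 5
16: 1, 10, 2, 6, 9 → 5
1: none → 0
10: 2, 6, 9 → 3
2: none → 0
6: none → 0
21: 9 → 1
9: none → 0
Total inversions: 7 + 5 + 5 + 0 + 3 + 0 + 0 + 1 + 0 = 21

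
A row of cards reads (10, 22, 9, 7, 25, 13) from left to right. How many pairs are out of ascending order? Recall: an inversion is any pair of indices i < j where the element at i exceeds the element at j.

Out-of-order pairs: 7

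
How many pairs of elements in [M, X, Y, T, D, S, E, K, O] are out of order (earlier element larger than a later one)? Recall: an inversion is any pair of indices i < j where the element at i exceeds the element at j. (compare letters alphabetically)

Inversions: 23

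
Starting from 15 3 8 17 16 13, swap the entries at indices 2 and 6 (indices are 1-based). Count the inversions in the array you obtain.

Positions 2 and 6 hold 3 and 13; after swapping, the array is [15, 13, 8, 17, 16, 3].
Count, for each position, how many later elements it exceeds:
15: 3
13: 2
8: 1
17: 2
16: 1
3: 0
Sum: 3 + 2 + 1 + 2 + 1 + 0 = 9

9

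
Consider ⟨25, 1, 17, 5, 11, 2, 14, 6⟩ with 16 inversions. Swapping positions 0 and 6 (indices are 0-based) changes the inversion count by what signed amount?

Positions 0 and 6 hold 25 and 14; after swapping, the array is [14, 1, 17, 5, 11, 2, 25, 6].
Count, for each position, how many later elements it exceeds:
14 → 1, 5, 11, 2, 6 → 5
1 → none → 0
17 → 5, 11, 2, 6 → 4
5 → 2 → 1
11 → 2, 6 → 2
2 → none → 0
25 → 6 → 1
6 → none → 0
Sum: 5 + 0 + 4 + 1 + 2 + 0 + 1 + 0 = 13
Change: 13 − 16 = -3

-3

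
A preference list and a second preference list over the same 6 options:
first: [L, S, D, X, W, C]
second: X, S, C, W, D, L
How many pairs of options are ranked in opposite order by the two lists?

10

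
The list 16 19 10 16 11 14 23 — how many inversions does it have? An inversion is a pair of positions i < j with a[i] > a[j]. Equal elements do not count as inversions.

Count, for each position, how many later elements it exceeds:
16: 3
19: 4
10: 0
16: 2
11: 0
14: 0
23: 0
Sum: 3 + 4 + 0 + 2 + 0 + 0 + 0 = 9

There are 9 out-of-order pairs.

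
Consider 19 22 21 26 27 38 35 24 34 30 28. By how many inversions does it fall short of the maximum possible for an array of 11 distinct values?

Maximum inversions for 11 distinct elements is C(11, 2) = 11·10/2 = 55.
Current inversions — for each element, count later smaller elements:
19: 0
22: 1
21: 0
26: 1
27: 1
38: 5
35: 4
24: 0
34: 2
30: 1
28: 0
Current total: 0 + 1 + 0 + 1 + 1 + 5 + 4 + 0 + 2 + 1 + 0 = 15
Shortfall: 55 − 15 = 40

40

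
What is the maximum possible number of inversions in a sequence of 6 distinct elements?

The maximum occurs when the array is in strictly decreasing order: every one of the C(6, 2) pairs is inverted.
C(6, 2) = 6·5/2 = 15

Inversions: 15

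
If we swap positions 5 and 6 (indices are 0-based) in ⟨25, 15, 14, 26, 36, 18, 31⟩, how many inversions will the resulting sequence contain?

There are 8 inversions.

Positions 5 and 6 hold 18 and 31; after swapping, the array is [25, 15, 14, 26, 36, 31, 18].
Sweep left to right; for each value list the smaller values that follow it:
25: 3
15: 1
14: 0
26: 1
36: 2
31: 1
18: 0
Sum: 3 + 1 + 0 + 1 + 2 + 1 + 0 = 8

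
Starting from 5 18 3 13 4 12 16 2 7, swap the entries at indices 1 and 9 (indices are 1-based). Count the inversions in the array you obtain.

There are 21 inversions.

Positions 1 and 9 hold 5 and 7; after swapping, the array is [7, 18, 3, 13, 4, 12, 16, 2, 5].
Element-by-element contributions:
7: 4
18: 7
3: 1
13: 4
4: 1
12: 2
16: 2
2: 0
5: 0
Sum: 4 + 7 + 1 + 4 + 1 + 2 + 2 + 0 + 0 = 21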